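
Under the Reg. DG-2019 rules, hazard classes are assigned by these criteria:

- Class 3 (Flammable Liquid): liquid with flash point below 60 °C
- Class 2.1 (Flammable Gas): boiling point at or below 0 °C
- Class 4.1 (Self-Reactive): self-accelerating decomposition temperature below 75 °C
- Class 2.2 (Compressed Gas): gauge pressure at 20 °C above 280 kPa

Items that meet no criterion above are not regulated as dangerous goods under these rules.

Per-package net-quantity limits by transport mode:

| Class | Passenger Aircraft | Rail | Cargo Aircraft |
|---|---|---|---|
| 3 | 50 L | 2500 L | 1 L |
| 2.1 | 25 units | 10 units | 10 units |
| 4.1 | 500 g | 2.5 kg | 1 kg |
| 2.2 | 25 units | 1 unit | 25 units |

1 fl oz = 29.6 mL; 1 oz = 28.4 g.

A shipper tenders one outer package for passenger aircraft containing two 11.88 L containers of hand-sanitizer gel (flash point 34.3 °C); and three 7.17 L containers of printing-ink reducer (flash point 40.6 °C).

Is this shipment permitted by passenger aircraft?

Yes

With flash point 34.3 °C (< 60 °C), the hand-sanitizer gel falls in Class 3.
Printing-ink reducer: flash point 40.6 °C < 60 °C → Class 3 (Flammable Liquid).
Class 3 net quantity: (two 11.88 L containers = 23.76 L) + (three 7.17 L containers = 21.51 L) = 45.27 L.
45.27 L is within the passenger aircraft limit of 50 L for Class 3.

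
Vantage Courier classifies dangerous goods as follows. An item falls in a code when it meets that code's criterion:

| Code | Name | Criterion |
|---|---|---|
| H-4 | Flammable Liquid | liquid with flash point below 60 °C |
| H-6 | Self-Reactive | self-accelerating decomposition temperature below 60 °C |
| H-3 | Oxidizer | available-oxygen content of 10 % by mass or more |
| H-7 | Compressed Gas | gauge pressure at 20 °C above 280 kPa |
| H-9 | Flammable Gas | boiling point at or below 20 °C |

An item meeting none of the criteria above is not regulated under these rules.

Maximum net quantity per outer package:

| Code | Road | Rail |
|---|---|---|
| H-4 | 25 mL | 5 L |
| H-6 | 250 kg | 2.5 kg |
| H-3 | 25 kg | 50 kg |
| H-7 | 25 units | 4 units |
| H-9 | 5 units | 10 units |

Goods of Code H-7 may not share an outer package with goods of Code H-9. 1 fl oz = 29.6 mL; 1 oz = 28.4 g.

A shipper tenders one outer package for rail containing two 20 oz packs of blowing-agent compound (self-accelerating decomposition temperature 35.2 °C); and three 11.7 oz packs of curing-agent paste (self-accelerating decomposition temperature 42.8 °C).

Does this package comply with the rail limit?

Self-accelerating decomposition temperature 35.2 °C meets the Code H-6 criterion (Self-Reactive), so the blowing-agent compound is Code H-6.
With self-accelerating decomposition temperature 42.8 °C (< 60 °C), the curing-agent paste falls in Code H-6.
Total Code H-6: (two 20 oz packs = 1.136 kg) + (three 11.7 oz packs = 996.84 g) = 2132.84 g.
2132.84 g ≤ 2.5 kg (rail limit, Code H-6) — within limit.

Yes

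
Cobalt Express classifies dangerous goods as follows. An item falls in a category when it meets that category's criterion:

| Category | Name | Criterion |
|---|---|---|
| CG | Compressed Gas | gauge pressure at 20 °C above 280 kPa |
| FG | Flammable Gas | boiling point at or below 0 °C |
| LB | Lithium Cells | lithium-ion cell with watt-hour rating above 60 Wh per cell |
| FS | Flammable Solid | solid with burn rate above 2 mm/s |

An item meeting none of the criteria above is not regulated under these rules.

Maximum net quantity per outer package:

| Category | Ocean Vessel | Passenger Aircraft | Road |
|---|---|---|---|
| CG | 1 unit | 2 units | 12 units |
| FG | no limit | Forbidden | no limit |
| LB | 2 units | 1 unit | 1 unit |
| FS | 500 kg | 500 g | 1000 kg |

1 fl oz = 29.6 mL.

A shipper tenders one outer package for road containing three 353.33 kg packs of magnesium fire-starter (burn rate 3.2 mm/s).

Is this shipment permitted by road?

Magnesium fire-starter: burn rate 3.2 mm/s > 2 mm/s → Category FS (Flammable Solid).
Category FS quantity: three 353.33 kg packs = 1059.99 kg.
1059.99 kg exceeds the road limit of 1000 kg for Category FS.

No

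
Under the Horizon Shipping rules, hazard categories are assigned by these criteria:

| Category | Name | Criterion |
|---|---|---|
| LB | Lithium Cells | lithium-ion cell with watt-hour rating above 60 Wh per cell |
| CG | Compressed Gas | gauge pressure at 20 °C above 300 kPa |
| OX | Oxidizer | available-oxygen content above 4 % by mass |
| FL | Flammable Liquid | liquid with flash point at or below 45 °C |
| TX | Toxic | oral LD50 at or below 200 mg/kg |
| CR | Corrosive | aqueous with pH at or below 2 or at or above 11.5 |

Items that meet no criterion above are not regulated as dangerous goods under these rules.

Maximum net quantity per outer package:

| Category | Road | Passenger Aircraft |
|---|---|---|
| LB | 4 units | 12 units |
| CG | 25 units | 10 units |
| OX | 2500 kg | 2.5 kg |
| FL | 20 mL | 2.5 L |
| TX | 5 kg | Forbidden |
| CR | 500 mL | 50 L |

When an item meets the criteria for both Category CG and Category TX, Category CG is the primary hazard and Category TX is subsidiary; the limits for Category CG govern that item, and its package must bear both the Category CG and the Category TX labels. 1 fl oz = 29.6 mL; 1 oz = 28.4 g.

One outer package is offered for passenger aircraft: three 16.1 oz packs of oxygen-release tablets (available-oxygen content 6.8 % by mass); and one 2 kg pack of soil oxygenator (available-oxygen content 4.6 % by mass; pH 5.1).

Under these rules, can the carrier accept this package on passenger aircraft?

With available-oxygen content 6.8 % by mass (> 4 % by mass), the oxygen-release tablets fall in Category OX.
Soil oxygenator: available-oxygen content 4.6 % by mass > 4 % by mass → Category OX (Oxidizer).
Category OX net quantity: (three 16.1 oz packs = 1371.72 g) + 2 kg = 3371.72 g.
3371.72 g > 2.5 kg (passenger aircraft limit, Category OX) — over the limit.

No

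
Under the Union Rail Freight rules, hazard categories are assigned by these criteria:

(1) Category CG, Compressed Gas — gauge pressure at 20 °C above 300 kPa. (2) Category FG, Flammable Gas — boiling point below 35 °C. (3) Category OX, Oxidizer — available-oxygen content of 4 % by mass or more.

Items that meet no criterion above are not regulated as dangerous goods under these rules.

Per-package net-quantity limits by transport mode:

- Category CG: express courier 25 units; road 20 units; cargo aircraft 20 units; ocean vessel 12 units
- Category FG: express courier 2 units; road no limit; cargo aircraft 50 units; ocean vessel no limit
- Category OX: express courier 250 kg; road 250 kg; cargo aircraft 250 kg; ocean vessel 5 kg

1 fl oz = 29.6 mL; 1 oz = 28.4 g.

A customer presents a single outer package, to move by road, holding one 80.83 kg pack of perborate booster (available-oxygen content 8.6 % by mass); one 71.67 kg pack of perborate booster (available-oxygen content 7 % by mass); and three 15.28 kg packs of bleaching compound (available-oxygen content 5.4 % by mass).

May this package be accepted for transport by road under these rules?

Perborate booster: available-oxygen content 8.6 % by mass ≥ 4 % by mass → Category OX (Oxidizer).
With available-oxygen content 7 % by mass (≥ 4 % by mass), the perborate booster falls in Category OX.
The bleaching compound has available-oxygen content 5.4 % by mass, which is ≥ 4 % by mass, so it is Category OX (Oxidizer).
Total Category OX: 80.83 kg + 71.67 kg + (three 15.28 kg packs = 45.84 kg) = 198.34 kg.
198.34 kg ≤ 250 kg (road limit, Category OX) — within limit.

Yes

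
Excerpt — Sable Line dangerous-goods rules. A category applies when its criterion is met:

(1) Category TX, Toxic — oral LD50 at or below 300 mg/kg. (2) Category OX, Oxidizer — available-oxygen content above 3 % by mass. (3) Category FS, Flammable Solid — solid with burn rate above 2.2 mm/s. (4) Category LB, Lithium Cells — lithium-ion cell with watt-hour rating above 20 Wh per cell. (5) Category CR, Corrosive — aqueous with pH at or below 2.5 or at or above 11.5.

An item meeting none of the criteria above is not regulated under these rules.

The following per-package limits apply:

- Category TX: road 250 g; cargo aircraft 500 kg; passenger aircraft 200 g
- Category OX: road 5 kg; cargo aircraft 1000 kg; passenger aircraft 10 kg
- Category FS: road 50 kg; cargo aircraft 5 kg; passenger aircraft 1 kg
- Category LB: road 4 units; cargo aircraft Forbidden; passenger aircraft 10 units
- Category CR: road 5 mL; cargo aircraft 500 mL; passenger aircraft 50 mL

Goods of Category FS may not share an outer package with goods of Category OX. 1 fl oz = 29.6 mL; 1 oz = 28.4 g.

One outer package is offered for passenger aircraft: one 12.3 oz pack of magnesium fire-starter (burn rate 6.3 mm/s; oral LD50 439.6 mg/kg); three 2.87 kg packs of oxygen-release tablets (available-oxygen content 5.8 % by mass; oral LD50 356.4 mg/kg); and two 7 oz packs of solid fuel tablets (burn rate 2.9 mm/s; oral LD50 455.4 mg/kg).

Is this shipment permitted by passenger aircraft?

With burn rate 6.3 mm/s (> 2.2 mm/s), the magnesium fire-starter falls in Category FS.
Available-oxygen content 5.8 % by mass meets the Category OX criterion (Oxidizer), so the oxygen-release tablets are Category OX.
With burn rate 2.9 mm/s (> 2.2 mm/s), the solid fuel tablets fall in Category FS.
Total Category FS: (one 12.3 oz pack = 349.32 g) + (two 7 oz packs = 397.6 g) = 746.92 g.
746.92 g ≤ 1 kg (passenger aircraft limit, Category FS) — within limit.
Category OX quantity: three 2.87 kg packs = 8.61 kg.
8.61 kg ≤ 10 kg (passenger aircraft limit, Category OX) — within limit.
Category FS and Category OX may not share an outer package.

No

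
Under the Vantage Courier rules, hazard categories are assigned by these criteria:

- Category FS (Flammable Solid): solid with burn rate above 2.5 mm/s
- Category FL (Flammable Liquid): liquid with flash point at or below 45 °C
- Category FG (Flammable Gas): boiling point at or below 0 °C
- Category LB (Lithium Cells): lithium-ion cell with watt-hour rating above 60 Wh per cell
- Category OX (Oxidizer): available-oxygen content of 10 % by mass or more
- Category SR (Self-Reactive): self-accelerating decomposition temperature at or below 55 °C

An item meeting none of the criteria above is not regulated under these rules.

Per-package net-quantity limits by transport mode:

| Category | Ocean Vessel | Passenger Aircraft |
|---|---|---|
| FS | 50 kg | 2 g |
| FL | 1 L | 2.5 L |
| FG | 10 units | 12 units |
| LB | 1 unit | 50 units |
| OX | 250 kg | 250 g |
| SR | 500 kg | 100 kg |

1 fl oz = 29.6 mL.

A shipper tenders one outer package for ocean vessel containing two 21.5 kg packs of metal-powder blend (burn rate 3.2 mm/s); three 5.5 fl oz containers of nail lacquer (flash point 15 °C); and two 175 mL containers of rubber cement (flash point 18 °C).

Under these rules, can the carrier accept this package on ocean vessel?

Burn rate 3.2 mm/s meets the Category FS criterion (Flammable Solid), so the metal-powder blend is Category FS.
Flash point 15 °C meets the Category FL criterion (Flammable Liquid), so the nail lacquer is Category FL.
With flash point 18 °C (≤ 45 °C), the rubber cement falls in Category FL.
Category FS quantity: two 21.5 kg packs = 43 kg.
43 kg ≤ 50 kg (ocean vessel limit, Category FS) — within limit.
Total Category FL: (three 5.5 fl oz containers = 488.4 mL) + (two 175 mL containers = 350 mL) = 838.4 mL.
That is within the Category FL ocean vessel limit of 1 L.
Every hazard category is within its ocean vessel limit and no segregation rule is violated.

Yes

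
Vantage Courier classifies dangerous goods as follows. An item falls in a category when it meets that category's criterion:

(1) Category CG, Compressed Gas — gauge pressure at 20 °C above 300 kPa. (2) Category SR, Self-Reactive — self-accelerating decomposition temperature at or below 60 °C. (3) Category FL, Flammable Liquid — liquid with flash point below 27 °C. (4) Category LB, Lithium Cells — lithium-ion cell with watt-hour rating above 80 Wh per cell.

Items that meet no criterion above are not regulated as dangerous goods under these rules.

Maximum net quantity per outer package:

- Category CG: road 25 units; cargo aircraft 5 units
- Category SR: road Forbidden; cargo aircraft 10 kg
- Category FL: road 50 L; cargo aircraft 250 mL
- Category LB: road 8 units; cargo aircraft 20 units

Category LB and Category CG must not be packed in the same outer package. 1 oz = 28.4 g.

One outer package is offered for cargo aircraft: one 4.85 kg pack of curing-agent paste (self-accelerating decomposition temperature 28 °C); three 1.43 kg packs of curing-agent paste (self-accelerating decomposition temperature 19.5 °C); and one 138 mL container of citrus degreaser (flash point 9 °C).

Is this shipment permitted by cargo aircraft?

Yes

Curing-agent paste: self-accelerating decomposition temperature 28 °C ≤ 60 °C → Category SR (Self-Reactive).
Self-accelerating decomposition temperature 19.5 °C meets the Category SR criterion (Self-Reactive), so the curing-agent paste is Category SR.
With flash point 9 °C (< 27 °C), the citrus degreaser falls in Category FL.
Category SR net quantity: 4.85 kg + (three 1.43 kg packs = 4.29 kg) = 9.14 kg.
9.14 kg ≤ 10 kg (cargo aircraft limit, Category SR) — within limit.
Category FL quantity: 138 mL.
That is within the Category FL cargo aircraft limit of 250 mL.
The segregation rule (Category LB with Category CG) does not apply to Category SR with Category FL.
Every hazard category is within its cargo aircraft limit and no segregation rule is violated.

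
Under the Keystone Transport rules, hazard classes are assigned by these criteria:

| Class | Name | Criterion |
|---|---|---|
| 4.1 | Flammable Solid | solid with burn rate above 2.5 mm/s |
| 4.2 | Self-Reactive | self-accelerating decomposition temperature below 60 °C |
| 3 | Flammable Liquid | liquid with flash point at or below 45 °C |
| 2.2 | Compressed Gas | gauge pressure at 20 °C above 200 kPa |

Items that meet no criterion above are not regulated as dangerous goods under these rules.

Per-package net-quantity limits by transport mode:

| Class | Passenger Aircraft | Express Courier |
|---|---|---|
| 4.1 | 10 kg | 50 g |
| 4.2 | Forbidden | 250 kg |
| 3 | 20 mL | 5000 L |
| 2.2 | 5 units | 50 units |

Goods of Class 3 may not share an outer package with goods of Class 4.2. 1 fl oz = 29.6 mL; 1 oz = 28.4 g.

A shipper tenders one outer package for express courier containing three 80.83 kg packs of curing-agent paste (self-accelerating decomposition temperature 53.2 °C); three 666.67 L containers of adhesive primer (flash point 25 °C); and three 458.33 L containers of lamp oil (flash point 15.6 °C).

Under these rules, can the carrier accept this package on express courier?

With self-accelerating decomposition temperature 53.2 °C (< 60 °C), the curing-agent paste falls in Class 4.2.
Adhesive primer: flash point 25 °C ≤ 45 °C → Class 3 (Flammable Liquid).
With flash point 15.6 °C (≤ 45 °C), the lamp oil falls in Class 3.
Total Class 3: (three 666.67 L containers = 2000.01 L) + (three 458.33 L containers = 1374.99 L) = 3375 L.
3375 L is within the express courier limit of 5000 L for Class 3.
Class 4.2 quantity: three 80.83 kg packs = 242.49 kg.
242.49 kg ≤ 250 kg (express courier limit, Class 4.2) — within limit.
Class 3 and Class 4.2 may not share an outer package.

No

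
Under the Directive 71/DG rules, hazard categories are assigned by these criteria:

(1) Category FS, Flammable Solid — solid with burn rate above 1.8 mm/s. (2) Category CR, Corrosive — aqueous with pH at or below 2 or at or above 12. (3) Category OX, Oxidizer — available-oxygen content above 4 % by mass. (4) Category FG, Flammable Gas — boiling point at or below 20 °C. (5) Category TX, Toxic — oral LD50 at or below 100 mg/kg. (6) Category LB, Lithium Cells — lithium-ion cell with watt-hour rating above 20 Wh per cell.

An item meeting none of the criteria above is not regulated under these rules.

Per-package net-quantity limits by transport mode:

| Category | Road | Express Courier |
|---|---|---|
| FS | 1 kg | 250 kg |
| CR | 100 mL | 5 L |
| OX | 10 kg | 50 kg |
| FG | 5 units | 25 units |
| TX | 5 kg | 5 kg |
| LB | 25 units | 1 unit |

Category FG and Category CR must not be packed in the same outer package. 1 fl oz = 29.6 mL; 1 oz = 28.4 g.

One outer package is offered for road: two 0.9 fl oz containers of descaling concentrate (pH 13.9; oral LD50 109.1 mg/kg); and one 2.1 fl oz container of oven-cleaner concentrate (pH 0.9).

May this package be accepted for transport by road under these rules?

No

With pH 13.9 (≥ 12), the descaling concentrate falls in Category CR.
Oven-cleaner concentrate: pH 0.9 ≤ 2 → Category CR (Corrosive).
Total Category CR: (two 0.9 fl oz containers = 53.28 mL) + (one 2.1 fl oz container = 62.16 mL) = 115.44 mL.
115.44 mL > 100 mL (road limit, Category CR) — over the limit.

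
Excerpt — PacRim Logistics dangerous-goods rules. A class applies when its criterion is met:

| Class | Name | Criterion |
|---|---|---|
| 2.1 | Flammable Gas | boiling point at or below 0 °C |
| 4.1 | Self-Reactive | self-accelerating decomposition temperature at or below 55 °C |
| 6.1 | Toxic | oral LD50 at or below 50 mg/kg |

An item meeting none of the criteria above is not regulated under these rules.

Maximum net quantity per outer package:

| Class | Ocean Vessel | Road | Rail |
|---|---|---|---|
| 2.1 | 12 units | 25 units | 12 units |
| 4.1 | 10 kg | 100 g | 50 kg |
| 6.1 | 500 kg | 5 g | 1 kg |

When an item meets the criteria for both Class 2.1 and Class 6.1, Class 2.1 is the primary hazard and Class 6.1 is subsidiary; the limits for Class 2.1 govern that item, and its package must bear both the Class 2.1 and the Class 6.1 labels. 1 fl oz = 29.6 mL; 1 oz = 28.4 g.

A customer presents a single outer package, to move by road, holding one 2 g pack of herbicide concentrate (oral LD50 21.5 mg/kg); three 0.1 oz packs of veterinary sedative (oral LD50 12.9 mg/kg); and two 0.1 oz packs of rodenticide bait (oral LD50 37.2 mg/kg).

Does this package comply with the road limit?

With oral LD50 21.5 mg/kg (≤ 50 mg/kg), the herbicide concentrate falls in Class 6.1.
The veterinary sedative has oral LD50 12.9 mg/kg, which is ≤ 50 mg/kg, so it is Class 6.1 (Toxic).
Oral LD50 37.2 mg/kg meets the Class 6.1 criterion (Toxic), so the rodenticide bait is Class 6.1.
Class 6.1 net quantity: 2 g + (three 0.1 oz packs = 8.52 g) + (two 0.1 oz packs = 5.68 g) = 16.2 g.
16.2 g exceeds the road limit of 5 g for Class 6.1.

No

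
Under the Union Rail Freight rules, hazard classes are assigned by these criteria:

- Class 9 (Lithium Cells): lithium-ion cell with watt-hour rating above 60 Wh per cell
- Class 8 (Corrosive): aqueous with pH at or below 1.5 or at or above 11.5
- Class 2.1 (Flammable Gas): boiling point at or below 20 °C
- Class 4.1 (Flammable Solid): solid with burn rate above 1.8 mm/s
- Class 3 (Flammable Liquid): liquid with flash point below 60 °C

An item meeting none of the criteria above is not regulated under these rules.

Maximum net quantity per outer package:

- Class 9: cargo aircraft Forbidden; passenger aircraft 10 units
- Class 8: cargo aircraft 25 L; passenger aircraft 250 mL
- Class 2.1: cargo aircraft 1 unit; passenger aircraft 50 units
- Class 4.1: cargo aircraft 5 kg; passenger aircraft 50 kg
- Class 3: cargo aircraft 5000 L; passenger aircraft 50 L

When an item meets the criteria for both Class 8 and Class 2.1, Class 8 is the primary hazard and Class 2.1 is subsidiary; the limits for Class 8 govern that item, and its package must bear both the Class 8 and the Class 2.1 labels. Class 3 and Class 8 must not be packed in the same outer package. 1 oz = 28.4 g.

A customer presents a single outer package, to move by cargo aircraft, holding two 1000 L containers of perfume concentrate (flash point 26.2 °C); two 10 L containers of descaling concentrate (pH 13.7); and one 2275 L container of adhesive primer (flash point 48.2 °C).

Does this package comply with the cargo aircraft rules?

No

Flash point 26.2 °C meets the Class 3 criterion (Flammable Liquid), so the perfume concentrate is Class 3.
With pH 13.7 (≥ 11.5), the descaling concentrate falls in Class 8.
Adhesive primer: flash point 48.2 °C < 60 °C → Class 3 (Flammable Liquid).
Total Class 3: (two 1000 L containers = 2000 L) + 2275 L = 4275 L.
That is within the Class 3 cargo aircraft limit of 5000 L.
Class 8 quantity: two 10 L containers = 20 L.
20 L ≤ 25 L (cargo aircraft limit, Class 8) — within limit.
Class 3 and Class 8 may not share an outer package.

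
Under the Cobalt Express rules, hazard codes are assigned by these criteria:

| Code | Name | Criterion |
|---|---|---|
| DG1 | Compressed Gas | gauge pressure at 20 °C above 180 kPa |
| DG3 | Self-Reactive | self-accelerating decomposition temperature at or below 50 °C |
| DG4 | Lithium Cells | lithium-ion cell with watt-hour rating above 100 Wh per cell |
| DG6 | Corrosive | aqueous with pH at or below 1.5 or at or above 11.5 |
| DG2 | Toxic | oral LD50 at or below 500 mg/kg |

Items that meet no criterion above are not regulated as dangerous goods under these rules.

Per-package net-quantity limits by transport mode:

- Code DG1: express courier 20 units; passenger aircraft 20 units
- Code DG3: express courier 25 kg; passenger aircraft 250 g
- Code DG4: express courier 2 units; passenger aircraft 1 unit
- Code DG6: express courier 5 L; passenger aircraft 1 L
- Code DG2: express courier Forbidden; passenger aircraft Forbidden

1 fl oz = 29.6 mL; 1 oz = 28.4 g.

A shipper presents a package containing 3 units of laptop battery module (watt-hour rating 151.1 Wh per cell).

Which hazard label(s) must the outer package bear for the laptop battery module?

Code DG4

Laptop battery module: watt-hour rating 151.1 Wh per cell > 100 Wh per cell → Code DG4 (Lithium Cells).
Only the Code DG4 label is required.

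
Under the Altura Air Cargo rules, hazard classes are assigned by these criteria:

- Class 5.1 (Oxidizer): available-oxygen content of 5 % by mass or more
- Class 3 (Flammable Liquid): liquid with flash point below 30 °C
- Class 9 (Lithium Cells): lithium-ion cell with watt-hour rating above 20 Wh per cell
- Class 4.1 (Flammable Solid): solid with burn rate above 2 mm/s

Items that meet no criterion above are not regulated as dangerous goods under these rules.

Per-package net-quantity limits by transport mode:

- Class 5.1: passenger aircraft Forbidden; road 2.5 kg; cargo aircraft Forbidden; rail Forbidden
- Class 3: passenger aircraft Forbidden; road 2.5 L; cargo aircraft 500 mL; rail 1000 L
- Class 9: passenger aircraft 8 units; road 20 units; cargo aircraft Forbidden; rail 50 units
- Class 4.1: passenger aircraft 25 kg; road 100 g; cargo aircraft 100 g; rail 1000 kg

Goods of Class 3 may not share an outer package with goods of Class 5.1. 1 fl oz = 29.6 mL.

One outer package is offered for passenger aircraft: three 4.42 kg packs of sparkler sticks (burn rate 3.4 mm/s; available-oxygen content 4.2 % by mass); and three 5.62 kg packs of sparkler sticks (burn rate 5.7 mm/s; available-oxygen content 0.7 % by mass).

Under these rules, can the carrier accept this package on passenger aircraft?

With burn rate 3.4 mm/s (> 2 mm/s), the sparkler sticks fall in Class 4.1.
Burn rate 5.7 mm/s meets the Class 4.1 criterion (Flammable Solid), so the sparkler sticks are Class 4.1.
Total Class 4.1: (three 4.42 kg packs = 13.26 kg) + (three 5.62 kg packs = 16.86 kg) = 30.12 kg.
30.12 kg exceeds the passenger aircraft limit of 25 kg for Class 4.1.

No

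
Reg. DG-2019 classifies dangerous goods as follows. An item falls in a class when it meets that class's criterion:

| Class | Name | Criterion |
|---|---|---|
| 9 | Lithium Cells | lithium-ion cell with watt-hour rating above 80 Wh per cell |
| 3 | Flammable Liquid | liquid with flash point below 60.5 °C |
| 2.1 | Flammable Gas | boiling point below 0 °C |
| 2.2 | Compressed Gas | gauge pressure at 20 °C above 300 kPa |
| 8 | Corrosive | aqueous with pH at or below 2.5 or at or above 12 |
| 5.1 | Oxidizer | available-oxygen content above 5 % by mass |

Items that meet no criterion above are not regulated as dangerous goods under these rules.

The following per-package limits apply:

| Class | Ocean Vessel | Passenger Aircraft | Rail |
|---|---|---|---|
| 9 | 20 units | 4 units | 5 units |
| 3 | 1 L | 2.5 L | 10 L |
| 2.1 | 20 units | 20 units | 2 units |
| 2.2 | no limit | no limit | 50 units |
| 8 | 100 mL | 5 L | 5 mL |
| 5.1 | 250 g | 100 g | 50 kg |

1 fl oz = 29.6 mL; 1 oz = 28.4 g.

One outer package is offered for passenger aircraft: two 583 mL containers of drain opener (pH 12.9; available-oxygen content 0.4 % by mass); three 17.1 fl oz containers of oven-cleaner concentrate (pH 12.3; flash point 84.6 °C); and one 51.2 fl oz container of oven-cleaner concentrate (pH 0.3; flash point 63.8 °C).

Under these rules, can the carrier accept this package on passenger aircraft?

Yes

Drain opener: pH 12.9 ≥ 12 → Class 8 (Corrosive).
pH 12.3 meets the Class 8 criterion (Corrosive), so the oven-cleaner concentrate is Class 8.
pH 0.3 meets the Class 8 criterion (Corrosive), so the oven-cleaner concentrate is Class 8.
Total Class 8: (two 583 mL containers = 1.166 L) + (three 17.1 fl oz containers = 1518.48 mL) + (one 51.2 fl oz container = 1515.52 mL) = 4.2 L.
4.2 L is within the passenger aircraft limit of 5 L for Class 8.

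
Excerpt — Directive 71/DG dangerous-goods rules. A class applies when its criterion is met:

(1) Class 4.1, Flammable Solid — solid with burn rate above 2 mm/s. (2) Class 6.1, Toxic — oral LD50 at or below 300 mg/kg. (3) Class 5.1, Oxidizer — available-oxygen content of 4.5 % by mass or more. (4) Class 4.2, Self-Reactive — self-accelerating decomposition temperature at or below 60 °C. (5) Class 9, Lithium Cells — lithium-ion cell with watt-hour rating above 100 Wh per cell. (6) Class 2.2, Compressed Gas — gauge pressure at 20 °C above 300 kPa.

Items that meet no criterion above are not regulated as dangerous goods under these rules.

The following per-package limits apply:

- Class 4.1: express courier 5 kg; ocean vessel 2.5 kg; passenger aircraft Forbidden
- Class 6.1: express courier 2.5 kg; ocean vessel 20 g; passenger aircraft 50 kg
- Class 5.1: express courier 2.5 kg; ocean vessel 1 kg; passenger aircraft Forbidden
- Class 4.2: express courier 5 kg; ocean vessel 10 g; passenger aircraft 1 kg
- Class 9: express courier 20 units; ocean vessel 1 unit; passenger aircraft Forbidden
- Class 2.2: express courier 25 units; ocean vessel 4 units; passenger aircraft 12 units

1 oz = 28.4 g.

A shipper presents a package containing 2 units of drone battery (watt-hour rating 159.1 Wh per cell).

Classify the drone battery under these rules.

Class 9

Watt-hour rating 159.1 Wh per cell meets the Class 9 criterion (Lithium Cells), so the drone battery is Class 9.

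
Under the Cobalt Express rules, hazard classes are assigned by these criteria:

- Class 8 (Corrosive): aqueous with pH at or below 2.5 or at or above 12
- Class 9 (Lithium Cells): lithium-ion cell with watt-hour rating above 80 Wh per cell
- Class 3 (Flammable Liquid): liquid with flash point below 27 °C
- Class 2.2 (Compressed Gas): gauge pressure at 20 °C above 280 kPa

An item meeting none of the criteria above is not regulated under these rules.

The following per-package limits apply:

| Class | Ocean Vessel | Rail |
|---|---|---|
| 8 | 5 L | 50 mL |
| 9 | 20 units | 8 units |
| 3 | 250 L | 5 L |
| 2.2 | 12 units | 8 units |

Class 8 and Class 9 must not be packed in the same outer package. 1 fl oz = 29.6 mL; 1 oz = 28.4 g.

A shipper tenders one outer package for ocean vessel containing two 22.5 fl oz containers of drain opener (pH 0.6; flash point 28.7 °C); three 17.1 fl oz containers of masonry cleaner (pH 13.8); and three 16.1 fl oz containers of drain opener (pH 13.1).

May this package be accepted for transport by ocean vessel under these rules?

Yes

Drain opener: pH 0.6 ≤ 2.5 → Class 8 (Corrosive).
With pH 13.8 (≥ 12), the masonry cleaner falls in Class 8.
Drain opener: pH 13.1 ≥ 12 → Class 8 (Corrosive).
Class 8 net quantity: (two 22.5 fl oz containers = 1.332 L) + (three 17.1 fl oz containers = 1518.48 mL) + (three 16.1 fl oz containers = 1429.68 mL) = 4280.16 mL.
4280.16 mL is within the ocean vessel limit of 5 L for Class 8.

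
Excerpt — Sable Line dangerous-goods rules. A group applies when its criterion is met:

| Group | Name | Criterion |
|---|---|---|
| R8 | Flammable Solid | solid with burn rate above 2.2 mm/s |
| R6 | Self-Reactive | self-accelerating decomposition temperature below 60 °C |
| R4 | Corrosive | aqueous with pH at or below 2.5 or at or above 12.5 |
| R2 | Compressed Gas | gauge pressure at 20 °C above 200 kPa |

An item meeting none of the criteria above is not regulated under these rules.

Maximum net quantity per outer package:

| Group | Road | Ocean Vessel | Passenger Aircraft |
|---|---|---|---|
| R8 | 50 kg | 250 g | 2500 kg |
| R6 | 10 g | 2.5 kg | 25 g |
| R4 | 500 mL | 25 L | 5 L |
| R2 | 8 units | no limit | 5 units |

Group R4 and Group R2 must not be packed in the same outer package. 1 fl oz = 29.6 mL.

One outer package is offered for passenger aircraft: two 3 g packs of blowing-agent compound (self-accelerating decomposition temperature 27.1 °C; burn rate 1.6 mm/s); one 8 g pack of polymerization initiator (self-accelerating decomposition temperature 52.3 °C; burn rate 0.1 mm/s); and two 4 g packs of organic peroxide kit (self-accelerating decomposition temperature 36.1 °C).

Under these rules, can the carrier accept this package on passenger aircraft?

Yes

The blowing-agent compound has self-accelerating decomposition temperature 27.1 °C, which is < 60 °C, so it is Group R6 (Self-Reactive).
Self-accelerating decomposition temperature 52.3 °C meets the Group R6 criterion (Self-Reactive), so the polymerization initiator is Group R6.
The organic peroxide kit has self-accelerating decomposition temperature 36.1 °C, which is < 60 °C, so it is Group R6 (Self-Reactive).
Total Group R6: (two 3 g packs = 6 g) + 8 g + (two 4 g packs = 8 g) = 22 g.
22 g ≤ 25 g (passenger aircraft limit, Group R6) — within limit.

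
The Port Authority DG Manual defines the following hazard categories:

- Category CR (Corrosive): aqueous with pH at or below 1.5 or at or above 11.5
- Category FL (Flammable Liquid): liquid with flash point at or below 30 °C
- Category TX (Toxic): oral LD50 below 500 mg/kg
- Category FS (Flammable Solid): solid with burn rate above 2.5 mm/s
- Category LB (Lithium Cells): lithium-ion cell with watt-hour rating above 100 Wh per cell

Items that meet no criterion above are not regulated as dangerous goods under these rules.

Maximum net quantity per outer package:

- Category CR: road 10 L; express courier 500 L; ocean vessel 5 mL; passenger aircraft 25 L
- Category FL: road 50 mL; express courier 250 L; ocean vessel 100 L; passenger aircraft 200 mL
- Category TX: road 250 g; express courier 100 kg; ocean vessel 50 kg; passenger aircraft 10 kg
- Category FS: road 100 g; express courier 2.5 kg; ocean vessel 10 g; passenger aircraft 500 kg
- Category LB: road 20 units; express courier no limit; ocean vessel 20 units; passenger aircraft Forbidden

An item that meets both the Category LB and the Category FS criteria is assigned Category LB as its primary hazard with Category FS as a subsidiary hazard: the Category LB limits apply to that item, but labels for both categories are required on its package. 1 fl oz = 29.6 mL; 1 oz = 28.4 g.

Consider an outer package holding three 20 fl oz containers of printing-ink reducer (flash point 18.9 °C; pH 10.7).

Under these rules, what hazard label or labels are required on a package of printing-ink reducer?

Category FL

Flash point 18.9 °C meets the Category FL criterion (Flammable Liquid), so the printing-ink reducer is Category FL.
Only the Category FL label is required.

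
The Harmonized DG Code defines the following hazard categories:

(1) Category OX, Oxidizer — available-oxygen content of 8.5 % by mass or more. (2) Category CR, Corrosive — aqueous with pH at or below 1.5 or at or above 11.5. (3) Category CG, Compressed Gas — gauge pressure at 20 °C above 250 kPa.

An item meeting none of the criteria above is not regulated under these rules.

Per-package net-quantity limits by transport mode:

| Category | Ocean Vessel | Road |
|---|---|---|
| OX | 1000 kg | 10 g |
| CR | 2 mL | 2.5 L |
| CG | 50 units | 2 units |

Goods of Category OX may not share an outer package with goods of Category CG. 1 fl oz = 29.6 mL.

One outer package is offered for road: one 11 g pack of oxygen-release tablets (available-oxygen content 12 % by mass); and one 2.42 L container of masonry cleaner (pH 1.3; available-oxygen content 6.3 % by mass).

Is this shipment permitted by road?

Available-oxygen content 12 % by mass meets the Category OX criterion (Oxidizer), so the oxygen-release tablets are Category OX.
Masonry cleaner: pH 1.3 ≤ 1.5 → Category CR (Corrosive).
Category OX quantity: 11 g.
That exceeds the Category OX road limit of 10 g.
Category CR quantity: 2.42 L.
2.42 L ≤ 2.5 L (road limit, Category CR) — within limit.
The segregation rule (Category OX with Category CG) does not apply to Category OX with Category CR.

No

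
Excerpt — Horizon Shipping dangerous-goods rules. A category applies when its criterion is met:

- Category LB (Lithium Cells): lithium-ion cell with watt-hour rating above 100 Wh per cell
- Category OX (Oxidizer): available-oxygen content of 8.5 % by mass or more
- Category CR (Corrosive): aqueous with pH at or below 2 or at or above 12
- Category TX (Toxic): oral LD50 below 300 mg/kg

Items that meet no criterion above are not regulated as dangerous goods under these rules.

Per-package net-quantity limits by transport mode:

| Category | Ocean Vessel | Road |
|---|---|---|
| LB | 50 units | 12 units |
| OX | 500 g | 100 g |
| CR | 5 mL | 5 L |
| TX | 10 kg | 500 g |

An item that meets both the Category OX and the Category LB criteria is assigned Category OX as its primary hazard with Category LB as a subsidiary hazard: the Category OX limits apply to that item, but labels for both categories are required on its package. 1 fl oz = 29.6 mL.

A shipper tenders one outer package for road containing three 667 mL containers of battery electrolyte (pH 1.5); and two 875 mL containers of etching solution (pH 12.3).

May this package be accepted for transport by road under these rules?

The battery electrolyte has pH 1.5, which is ≤ 2, so it is Category CR (Corrosive).
pH 12.3 meets the Category CR criterion (Corrosive), so the etching solution is Category CR.
Category CR net quantity: (three 667 mL containers = 2.001 L) + (two 875 mL containers = 1.75 L) = 3.751 L.
3.751 L is within the road limit of 5 L for Category CR.

Yes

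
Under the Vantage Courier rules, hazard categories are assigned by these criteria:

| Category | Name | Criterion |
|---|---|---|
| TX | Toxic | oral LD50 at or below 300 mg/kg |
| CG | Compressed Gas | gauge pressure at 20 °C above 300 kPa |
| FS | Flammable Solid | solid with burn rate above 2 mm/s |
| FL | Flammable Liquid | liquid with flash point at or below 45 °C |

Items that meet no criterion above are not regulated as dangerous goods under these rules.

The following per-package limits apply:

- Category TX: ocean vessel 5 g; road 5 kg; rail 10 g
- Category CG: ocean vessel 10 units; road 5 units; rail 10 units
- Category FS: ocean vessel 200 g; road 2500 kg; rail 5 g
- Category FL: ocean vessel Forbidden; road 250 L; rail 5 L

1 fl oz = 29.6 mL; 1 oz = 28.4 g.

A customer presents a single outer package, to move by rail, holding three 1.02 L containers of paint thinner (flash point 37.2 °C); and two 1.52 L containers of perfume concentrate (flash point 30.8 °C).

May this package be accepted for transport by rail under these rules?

Flash point 37.2 °C meets the Category FL criterion (Flammable Liquid), so the paint thinner is Category FL.
The perfume concentrate has flash point 30.8 °C, which is ≤ 45 °C, so it is Category FL (Flammable Liquid).
Total Category FL: (three 1.02 L containers = 3.06 L) + (two 1.52 L containers = 3.04 L) = 6.1 L.
6.1 L exceeds the rail limit of 5 L for Category FL.

No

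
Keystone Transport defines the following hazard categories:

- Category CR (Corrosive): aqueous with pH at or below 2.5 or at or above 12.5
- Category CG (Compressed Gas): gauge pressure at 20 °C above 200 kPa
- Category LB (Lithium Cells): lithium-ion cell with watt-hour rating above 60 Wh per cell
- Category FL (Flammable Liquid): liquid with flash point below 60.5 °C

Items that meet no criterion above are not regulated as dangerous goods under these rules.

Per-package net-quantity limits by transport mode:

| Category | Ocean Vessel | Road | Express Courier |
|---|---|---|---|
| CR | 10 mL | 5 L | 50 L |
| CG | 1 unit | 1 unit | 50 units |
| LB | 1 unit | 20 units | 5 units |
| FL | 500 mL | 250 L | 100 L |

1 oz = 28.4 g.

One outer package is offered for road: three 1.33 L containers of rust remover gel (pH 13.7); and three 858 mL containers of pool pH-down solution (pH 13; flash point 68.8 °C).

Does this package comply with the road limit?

No

Rust remover gel: pH 13.7 ≥ 12.5 → Category CR (Corrosive).
The pool pH-down solution has pH 13, which is ≥ 12.5, so it is Category CR (Corrosive).
Total Category CR: (three 1.33 L containers = 3.99 L) + (three 858 mL containers = 2.574 L) = 6.564 L.
6.564 L > 5 L (road limit, Category CR) — over the limit.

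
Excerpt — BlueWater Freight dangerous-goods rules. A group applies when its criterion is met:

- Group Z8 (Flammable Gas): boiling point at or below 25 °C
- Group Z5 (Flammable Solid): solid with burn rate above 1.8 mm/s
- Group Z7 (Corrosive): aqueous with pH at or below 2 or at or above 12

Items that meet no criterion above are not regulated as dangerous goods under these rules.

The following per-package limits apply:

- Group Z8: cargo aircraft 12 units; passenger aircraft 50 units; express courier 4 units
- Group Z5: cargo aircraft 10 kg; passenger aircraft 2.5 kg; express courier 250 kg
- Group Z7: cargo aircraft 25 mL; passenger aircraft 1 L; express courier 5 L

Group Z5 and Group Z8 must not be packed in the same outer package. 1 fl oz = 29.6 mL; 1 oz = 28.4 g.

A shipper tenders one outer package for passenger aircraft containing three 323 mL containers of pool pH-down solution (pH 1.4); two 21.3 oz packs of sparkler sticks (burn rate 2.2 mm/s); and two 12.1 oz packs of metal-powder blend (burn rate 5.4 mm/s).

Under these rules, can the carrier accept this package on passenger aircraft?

With pH 1.4 (≤ 2), the pool pH-down solution falls in Group Z7.
Sparkler sticks: burn rate 2.2 mm/s > 1.8 mm/s → Group Z5 (Flammable Solid).
Burn rate 5.4 mm/s meets the Group Z5 criterion (Flammable Solid), so the metal-powder blend is Group Z5.
Group Z5 net quantity: (two 21.3 oz packs = 1209.84 g) + (two 12.1 oz packs = 687.28 g) = 1897.12 g.
1897.12 g ≤ 2.5 kg (passenger aircraft limit, Group Z5) — within limit.
Group Z7 quantity: three 323 mL containers = 969 mL.
969 mL ≤ 1 L (passenger aircraft limit, Group Z7) — within limit.
The segregation rule (Group Z5 with Group Z8) does not apply to Group Z5 with Group Z7.
Every hazard group is within its passenger aircraft limit and no segregation rule is violated.

Yes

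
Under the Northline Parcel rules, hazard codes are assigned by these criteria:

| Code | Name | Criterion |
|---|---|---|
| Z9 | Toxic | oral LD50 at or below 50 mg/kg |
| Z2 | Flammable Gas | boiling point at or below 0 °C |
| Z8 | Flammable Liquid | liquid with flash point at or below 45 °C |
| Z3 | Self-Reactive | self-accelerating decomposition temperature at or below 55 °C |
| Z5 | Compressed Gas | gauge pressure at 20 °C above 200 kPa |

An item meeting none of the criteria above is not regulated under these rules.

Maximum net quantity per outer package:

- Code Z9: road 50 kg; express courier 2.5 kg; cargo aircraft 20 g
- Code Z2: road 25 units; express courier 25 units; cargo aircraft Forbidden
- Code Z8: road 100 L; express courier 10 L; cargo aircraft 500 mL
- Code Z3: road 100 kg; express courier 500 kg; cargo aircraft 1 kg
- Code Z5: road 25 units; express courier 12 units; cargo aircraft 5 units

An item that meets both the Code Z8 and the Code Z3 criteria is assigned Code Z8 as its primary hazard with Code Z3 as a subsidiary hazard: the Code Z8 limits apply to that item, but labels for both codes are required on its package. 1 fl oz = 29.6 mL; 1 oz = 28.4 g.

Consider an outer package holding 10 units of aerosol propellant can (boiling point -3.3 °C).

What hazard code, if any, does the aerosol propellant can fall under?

Code Z2

With boiling point -3.3 °C (≤ 0 °C), the aerosol propellant can falls in Code Z2.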